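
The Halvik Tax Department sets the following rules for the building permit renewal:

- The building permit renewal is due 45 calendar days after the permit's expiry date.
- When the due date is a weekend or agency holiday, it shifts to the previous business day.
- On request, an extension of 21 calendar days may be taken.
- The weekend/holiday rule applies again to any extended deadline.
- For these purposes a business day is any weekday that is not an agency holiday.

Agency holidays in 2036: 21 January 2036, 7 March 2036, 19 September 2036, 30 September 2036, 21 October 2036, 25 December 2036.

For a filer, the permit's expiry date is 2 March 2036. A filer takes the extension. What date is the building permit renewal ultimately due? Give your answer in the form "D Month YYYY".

From 2 March 2036, 45 calendar days later is 16 April 2036.
16 April 2036 falls on a Wednesday, which is a business day, so no adjustment is needed.
With the 21-day extension, 16 April 2036 becomes 7 May 2036.
7 May 2036 falls on a Wednesday, which is a business day, so no adjustment is needed.
The final due date is 7 May 2036.

7 May 2036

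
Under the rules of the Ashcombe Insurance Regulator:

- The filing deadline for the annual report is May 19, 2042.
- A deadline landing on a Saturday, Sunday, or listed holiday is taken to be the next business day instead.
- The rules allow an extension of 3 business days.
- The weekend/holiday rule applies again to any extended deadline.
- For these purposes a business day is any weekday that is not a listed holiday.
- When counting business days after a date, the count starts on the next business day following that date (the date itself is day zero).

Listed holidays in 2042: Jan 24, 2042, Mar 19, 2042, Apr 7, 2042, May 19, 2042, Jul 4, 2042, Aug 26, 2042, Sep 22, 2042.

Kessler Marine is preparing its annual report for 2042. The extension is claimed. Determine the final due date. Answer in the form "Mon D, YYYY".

May 23, 2042

Start from the fixed due date, May 19, 2042.
May 19, 2042 is a listed holiday; the next business day is May 20, 2042 (Tuesday).
Counting 3 further business days from May 20, 2042 reaches May 23, 2042.
May 23, 2042 (Friday) is already a business day.
So the filing is due May 23, 2042.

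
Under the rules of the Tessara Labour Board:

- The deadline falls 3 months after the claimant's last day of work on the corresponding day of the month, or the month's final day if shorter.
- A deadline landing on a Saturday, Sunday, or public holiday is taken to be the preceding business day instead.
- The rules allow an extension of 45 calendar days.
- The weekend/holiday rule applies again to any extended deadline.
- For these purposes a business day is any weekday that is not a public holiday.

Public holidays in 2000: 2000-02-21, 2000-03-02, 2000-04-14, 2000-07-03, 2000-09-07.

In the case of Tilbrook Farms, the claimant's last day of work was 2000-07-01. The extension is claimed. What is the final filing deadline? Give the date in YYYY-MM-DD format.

Moving 3 months forward from 2000-07-01 on the corresponding day gives 2000-10-01.
2000-10-01 falls on a Sunday. Rolling to the preceding business day gives 2000-09-29, a Friday.
Applying the 45-calendar-day extension: 2000-09-29 + 45 days = 2000-11-13.
2000-11-13 falls on a Monday, which is a business day, so no adjustment is needed.
Deadline: 2000-11-13.

2000-11-13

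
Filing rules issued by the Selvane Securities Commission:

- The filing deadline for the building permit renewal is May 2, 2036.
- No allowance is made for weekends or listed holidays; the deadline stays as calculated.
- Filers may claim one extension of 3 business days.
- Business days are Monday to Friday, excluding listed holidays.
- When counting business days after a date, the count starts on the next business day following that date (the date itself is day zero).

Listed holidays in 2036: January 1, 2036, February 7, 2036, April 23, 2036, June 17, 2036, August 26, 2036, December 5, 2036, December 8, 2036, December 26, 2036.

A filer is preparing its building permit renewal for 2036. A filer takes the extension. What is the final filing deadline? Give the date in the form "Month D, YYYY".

Start from the fixed due date, May 2, 2036.
May 2, 2036 is a Friday; no weekend or holiday adjustment applies.
Counting 3 further business days from May 2, 2036 reaches May 7, 2036.
No adjustment is made for weekends or holidays, so May 7, 2036 stands.
The final due date is May 7, 2036.

May 7, 2036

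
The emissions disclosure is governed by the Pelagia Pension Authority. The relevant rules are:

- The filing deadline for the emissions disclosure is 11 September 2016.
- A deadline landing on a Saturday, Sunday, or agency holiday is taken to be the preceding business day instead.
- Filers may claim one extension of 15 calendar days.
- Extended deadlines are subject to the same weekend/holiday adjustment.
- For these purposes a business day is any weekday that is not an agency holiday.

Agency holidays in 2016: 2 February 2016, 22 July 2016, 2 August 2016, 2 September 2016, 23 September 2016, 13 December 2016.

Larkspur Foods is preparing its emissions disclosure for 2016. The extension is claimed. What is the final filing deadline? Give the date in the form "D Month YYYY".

22 September 2016

Start from the fixed due date, 11 September 2016.
11 September 2016 is a Sunday, so it moves to the preceding business day, 9 September 2016 (Friday).
Add the 15 calendar-day extension to 9 September 2016: 24 September 2016.
24 September 2016 is a Saturday; the preceding business day is 22 September 2016 (Thursday).
Deadline: 22 September 2016.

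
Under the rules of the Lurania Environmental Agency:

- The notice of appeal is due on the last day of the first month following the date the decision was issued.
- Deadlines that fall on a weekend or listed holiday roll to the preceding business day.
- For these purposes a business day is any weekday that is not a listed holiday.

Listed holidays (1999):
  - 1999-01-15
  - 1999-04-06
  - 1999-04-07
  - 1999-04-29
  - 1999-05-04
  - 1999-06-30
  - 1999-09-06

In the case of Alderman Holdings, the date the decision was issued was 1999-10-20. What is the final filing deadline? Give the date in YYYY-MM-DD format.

1 month after 1999-10-20 falls in November 1999; the last day of that month is 1999-11-30.
1999-11-30 is a Tuesday and not a listed holiday, so it stands.
The final due date is 1999-11-30.

1999-11-30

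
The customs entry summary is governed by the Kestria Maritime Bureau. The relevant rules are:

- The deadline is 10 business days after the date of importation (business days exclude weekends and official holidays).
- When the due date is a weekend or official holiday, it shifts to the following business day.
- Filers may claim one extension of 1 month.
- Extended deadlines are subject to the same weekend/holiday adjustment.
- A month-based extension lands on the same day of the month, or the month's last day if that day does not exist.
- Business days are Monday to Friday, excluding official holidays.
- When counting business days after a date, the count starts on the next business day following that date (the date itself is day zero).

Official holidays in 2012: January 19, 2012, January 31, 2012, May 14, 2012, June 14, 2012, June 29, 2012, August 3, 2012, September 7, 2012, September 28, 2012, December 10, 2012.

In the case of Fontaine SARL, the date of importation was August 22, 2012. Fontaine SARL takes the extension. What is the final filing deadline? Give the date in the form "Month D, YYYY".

10 business days after August 22, 2012, excluding weekends and holidays, is September 5, 2012.
Since September 5, 2012 is a Wednesday and not a holiday, the date is unchanged.
Add 1 month to September 5, 2012: October 5, 2012.
October 5, 2012 (Friday) is already a business day.
Final deadline: October 5, 2012.

October 5, 2012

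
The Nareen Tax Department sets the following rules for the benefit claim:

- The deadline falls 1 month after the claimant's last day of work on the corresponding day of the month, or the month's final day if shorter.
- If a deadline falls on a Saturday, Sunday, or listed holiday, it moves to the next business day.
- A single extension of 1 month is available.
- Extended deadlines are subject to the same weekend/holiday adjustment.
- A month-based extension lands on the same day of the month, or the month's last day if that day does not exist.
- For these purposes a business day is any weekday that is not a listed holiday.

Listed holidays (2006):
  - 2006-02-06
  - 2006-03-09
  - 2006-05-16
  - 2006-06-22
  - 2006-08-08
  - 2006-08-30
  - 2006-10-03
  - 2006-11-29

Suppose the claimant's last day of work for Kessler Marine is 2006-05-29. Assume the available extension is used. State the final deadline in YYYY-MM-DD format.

1 month from 2006-05-29 is 2006-06-29.
Since 2006-06-29 is a Thursday and not a holiday, the date is unchanged.
Applying the 1 month extension: 1 month after 2006-06-29 is 2006-07-29.
2006-07-29 is a Saturday; the next business day is 2006-07-31 (Monday).
Deadline: 2006-07-31.

2006-07-31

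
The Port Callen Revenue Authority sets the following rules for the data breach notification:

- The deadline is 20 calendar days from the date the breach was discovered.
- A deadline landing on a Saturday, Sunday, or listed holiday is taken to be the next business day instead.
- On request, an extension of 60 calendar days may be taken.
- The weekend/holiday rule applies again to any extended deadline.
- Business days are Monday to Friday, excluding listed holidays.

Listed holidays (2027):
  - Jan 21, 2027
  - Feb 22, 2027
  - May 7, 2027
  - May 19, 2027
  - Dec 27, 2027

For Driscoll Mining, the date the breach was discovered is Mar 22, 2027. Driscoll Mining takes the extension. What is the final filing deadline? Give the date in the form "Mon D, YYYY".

Jun 11, 2027

Adding 20 calendar days to Mar 22, 2027 gives Apr 11, 2027.
Apr 11, 2027 falls on a Sunday. Rolling to the next business day gives Apr 12, 2027, a Monday.
With the 60-day extension, Apr 12, 2027 becomes Jun 11, 2027.
Since Jun 11, 2027 is a Friday and not a holiday, the date is unchanged.
Final deadline: Jun 11, 2027.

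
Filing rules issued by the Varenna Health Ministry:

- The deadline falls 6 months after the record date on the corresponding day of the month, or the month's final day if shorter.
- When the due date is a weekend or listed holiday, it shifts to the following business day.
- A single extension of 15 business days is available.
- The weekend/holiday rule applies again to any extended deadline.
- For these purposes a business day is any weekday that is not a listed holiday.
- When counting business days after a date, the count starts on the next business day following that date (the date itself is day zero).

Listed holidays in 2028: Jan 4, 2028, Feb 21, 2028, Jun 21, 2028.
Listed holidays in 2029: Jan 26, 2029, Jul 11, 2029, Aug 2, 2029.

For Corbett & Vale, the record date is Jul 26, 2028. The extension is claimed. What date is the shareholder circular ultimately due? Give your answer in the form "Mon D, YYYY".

Moving 6 months forward from Jul 26, 2028 on the corresponding day gives Jan 26, 2029.
Jan 26, 2029 is a listed holiday, so it moves to the next business day, Jan 29, 2029 (Monday).
Counting 15 further business days from Jan 29, 2029 reaches Feb 19, 2029.
Feb 19, 2029 falls on a Monday, which is a business day, so no adjustment is needed.
So the filing is due Feb 19, 2029.

Feb 19, 2029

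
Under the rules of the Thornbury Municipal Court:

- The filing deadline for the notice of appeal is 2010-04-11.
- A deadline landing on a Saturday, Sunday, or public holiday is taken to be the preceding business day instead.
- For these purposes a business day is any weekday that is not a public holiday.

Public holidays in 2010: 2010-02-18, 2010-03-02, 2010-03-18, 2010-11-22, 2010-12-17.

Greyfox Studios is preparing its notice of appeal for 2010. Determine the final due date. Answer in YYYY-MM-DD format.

2010-04-09

Start from the fixed due date, 2010-04-11.
Because 2010-04-11 is a Sunday, the deadline becomes 2010-04-09 (Friday).
Deadline: 2010-04-09.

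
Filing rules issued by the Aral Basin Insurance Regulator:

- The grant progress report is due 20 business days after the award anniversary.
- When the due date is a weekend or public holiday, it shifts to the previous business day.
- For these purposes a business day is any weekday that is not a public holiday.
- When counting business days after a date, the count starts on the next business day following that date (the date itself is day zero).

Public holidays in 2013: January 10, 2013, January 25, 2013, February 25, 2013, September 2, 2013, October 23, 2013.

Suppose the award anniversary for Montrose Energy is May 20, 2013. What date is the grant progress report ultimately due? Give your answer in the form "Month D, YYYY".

20 business days after May 20, 2013, excluding weekends and holidays, is June 17, 2013.
June 17, 2013 is a Monday and not a listed holiday, so it stands.
The final due date is June 17, 2013.

June 17, 2013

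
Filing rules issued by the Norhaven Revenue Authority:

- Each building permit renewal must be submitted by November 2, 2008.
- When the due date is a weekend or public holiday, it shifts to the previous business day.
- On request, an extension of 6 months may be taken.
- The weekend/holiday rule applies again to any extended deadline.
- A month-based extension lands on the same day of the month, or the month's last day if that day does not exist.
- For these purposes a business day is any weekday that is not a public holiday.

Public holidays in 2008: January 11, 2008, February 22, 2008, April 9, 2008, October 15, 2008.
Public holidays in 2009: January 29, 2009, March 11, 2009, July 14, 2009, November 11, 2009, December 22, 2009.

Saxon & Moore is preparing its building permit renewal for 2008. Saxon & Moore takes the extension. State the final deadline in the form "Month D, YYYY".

April 30, 2009

The statutory due date is November 2, 2008.
Because November 2, 2008 is a Sunday, the deadline becomes October 31, 2008 (Friday).
Add 6 months to October 31, 2008: April 30, 2009 (day 31 does not exist in April, so the month's last day is used).
April 30, 2009 is a Thursday and not a listed holiday, so it stands.
The final due date is April 30, 2009.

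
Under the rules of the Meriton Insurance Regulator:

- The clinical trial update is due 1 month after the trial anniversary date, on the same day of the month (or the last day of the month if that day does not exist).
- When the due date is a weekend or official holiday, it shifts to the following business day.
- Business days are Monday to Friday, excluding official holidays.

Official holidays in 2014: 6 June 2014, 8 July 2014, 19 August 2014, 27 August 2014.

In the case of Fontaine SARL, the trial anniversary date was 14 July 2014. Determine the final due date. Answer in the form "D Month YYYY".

1 month after 14 July 2014, on the same day of the month, is 14 August 2014.
Since 14 August 2014 is a Thursday and not a holiday, the date is unchanged.
Final deadline: 14 August 2014.

14 August 2014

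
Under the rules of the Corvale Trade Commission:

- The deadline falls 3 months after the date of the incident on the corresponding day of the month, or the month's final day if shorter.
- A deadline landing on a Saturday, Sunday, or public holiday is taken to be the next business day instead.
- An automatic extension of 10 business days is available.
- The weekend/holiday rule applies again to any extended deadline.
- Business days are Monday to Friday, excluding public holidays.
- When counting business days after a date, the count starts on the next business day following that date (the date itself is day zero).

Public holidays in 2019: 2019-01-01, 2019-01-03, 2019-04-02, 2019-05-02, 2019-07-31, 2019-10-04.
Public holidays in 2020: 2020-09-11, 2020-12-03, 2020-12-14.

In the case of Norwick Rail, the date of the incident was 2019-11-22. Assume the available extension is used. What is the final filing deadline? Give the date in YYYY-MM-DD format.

2020-03-09

Moving 3 months forward from 2019-11-22 on the corresponding day gives 2020-02-22.
Because 2020-02-22 is a Saturday, the deadline becomes 2020-02-24 (Monday).
Counting 10 further business days from 2020-02-24 reaches 2020-03-09.
2020-03-09 falls on a Monday, which is a business day, so no adjustment is needed.
The final due date is 2020-03-09.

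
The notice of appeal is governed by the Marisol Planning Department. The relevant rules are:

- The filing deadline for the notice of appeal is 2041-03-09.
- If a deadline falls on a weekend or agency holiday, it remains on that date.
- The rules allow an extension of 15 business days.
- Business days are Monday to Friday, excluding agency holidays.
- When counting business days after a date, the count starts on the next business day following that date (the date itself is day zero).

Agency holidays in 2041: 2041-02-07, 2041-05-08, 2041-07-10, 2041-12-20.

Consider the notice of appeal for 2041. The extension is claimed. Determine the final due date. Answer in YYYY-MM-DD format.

The statutory due date is 2041-03-09.
No adjustment is made for weekends or holidays, so 2041-03-09 stands.
The 15-business-day extension runs from 2041-03-09 to 2041-03-29.
2041-03-29 falls on a Friday. The rules make no weekend/holiday allowance, so it remains 2041-03-29.
Deadline: 2041-03-29.

2041-03-29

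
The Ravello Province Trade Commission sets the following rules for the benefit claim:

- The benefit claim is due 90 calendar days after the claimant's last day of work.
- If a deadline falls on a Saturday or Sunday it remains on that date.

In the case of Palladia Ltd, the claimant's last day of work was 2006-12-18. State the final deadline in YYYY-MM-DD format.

2007-03-18

Trigger date 2006-12-18 + 90 calendar days = 2007-03-18.
2007-03-18 falls on a Sunday. The rules make no weekend/holiday allowance, so it remains 2007-03-18.
Deadline: 2007-03-18.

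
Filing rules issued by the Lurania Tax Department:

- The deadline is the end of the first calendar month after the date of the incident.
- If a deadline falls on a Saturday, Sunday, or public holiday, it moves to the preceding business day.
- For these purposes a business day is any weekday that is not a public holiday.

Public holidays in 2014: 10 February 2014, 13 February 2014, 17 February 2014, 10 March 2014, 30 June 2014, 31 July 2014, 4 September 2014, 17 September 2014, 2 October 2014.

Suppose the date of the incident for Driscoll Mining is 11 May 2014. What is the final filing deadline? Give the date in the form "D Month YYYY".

The first month after 11 May 2014 is June 2014, whose last day is 30 June 2014.
30 June 2014 is a listed holiday; the preceding business day is 27 June 2014 (Friday).
So the filing is due 27 June 2014.

27 June 2014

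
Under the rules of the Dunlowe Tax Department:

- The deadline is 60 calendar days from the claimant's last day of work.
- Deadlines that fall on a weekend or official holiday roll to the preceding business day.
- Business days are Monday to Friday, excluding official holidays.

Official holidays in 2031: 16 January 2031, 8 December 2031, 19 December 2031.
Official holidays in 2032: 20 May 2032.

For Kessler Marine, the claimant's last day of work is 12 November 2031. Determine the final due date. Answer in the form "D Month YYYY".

From 12 November 2031, 60 calendar days later is 11 January 2032.
Because 11 January 2032 is a Sunday, the deadline becomes 9 January 2032 (Friday).
So the filing is due 9 January 2032.

9 January 2032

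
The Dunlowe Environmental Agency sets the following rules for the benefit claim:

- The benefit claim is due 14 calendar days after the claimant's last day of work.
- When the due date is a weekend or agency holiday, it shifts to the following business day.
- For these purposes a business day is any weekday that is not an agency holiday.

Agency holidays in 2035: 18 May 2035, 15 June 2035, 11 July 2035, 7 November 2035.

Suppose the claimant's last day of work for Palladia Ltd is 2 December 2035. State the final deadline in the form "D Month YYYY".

From 2 December 2035, 14 calendar days later is 16 December 2035.
16 December 2035 is a Sunday, so it moves to the next business day, 17 December 2035 (Monday).
The final due date is 17 December 2035.

17 December 2035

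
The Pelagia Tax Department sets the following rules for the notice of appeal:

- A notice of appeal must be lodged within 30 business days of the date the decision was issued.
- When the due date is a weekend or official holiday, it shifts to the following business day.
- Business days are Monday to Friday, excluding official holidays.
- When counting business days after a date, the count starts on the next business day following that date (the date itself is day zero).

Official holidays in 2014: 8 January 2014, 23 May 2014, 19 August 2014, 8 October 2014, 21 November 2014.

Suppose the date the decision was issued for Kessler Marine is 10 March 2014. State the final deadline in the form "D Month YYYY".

21 April 2014

30 business days after 10 March 2014, excluding weekends and holidays, is 21 April 2014.
Since 21 April 2014 is a Monday and not a holiday, the date is unchanged.
Deadline: 21 April 2014.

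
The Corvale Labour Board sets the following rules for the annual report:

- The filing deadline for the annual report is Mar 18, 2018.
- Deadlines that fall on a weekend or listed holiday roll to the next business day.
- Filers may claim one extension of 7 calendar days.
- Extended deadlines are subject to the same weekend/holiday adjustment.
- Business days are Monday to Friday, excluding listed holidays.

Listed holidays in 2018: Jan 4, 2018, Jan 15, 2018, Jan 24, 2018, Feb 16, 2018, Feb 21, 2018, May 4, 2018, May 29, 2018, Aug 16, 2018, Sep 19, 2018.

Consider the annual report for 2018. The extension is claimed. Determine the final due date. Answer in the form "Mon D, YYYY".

Mar 26, 2018

The statutory due date is Mar 18, 2018.
Because Mar 18, 2018 is a Sunday, the deadline becomes Mar 19, 2018 (Monday).
Add the 7 calendar-day extension to Mar 19, 2018: Mar 26, 2018.
Mar 26, 2018 is a Monday and not a listed holiday, so it stands.
Deadline: Mar 26, 2018.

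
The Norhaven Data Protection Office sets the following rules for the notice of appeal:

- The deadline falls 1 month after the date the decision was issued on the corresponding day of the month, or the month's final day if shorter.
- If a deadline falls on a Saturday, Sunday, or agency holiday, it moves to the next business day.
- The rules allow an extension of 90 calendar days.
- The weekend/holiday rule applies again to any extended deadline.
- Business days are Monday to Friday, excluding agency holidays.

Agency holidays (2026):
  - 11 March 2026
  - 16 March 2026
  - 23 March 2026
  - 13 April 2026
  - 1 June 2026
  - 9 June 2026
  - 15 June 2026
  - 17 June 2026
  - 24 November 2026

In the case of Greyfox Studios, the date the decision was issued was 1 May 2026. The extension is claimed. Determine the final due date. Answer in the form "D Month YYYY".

31 August 2026

1 month after 1 May 2026, on the same day of the month, is 1 June 2026.
1 June 2026 is a listed holiday; the next business day is 2 June 2026 (Tuesday).
Applying the 90-calendar-day extension: 2 June 2026 + 90 days = 31 August 2026.
31 August 2026 (Monday) is already a business day.
Deadline: 31 August 2026.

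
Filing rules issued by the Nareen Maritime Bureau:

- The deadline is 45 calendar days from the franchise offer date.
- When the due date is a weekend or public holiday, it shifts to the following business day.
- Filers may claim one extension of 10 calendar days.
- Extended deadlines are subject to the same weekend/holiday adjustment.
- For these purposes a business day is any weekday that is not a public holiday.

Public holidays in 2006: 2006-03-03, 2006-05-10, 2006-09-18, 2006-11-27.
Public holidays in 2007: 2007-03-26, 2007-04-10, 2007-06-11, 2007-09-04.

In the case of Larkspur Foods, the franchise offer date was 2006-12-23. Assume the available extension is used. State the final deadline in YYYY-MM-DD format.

Adding 45 calendar days to 2006-12-23 gives 2007-02-06.
2007-02-06 is a Tuesday and not a listed holiday, so it stands.
Applying the 10-calendar-day extension: 2007-02-06 + 10 days = 2007-02-16.
Since 2007-02-16 is a Friday and not a holiday, the date is unchanged.
Final deadline: 2007-02-16.

2007-02-16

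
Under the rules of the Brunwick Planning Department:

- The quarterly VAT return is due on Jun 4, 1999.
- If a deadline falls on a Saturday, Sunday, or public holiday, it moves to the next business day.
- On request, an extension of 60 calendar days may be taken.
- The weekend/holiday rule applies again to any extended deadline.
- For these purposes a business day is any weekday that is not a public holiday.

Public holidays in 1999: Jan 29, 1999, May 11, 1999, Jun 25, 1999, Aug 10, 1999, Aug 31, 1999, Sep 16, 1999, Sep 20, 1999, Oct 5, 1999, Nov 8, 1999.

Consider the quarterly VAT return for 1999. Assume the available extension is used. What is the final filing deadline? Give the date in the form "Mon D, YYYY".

Aug 3, 1999

The stated deadline is Jun 4, 1999.
Jun 4, 1999 (Friday) is already a business day.
Applying the 60-calendar-day extension: Jun 4, 1999 + 60 days = Aug 3, 1999.
Aug 3, 1999 (Tuesday) is already a business day.
The final due date is Aug 3, 1999.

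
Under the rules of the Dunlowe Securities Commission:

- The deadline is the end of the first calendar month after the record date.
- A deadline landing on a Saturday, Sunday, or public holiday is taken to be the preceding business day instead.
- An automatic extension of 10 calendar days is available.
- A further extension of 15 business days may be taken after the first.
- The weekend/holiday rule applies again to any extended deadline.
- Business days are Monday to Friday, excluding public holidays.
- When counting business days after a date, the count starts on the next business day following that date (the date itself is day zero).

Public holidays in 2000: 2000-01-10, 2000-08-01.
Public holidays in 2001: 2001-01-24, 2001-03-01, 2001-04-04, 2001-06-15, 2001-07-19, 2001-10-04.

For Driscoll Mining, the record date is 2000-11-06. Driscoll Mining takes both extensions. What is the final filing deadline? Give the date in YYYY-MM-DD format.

2001-01-30

The first month after 2000-11-06 is December 2000, whose last day is 2000-12-31.
2000-12-31 is a Sunday; the preceding business day is 2000-12-29 (Friday).
With the 10-day extension, 2000-12-29 becomes 2001-01-08.
2001-01-08 (Monday) is already a business day.
Applying the 15-business-day extension: 15 business days after 2001-01-08 is 2001-01-30.
2001-01-30 is a Tuesday and not a listed holiday, so it stands.
Deadline: 2001-01-30.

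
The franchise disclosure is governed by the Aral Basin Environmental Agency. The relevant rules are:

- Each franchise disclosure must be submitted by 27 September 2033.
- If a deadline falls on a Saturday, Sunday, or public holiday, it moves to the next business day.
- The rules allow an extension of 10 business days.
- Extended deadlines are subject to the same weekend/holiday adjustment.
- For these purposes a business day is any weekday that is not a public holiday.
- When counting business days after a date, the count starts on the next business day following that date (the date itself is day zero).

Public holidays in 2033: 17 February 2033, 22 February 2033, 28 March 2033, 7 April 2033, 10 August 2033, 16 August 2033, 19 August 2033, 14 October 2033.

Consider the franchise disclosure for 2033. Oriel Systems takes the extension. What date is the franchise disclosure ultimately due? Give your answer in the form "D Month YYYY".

The statutory due date is 27 September 2033.
27 September 2033 falls on a Tuesday, which is a business day, so no adjustment is needed.
Applying the 10-business-day extension: 10 business days after 27 September 2033 is 11 October 2033.
11 October 2033 falls on a Tuesday, which is a business day, so no adjustment is needed.
So the filing is due 11 October 2033.

11 October 2033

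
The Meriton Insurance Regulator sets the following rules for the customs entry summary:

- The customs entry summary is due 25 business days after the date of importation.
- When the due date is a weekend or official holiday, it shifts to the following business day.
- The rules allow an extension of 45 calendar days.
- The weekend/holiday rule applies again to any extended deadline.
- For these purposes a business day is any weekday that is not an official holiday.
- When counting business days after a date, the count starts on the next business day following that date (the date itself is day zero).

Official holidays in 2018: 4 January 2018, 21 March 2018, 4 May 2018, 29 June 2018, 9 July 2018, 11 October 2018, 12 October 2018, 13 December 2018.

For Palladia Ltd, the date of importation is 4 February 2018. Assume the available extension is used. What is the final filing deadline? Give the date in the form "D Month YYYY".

Starting the day after 4 February 2018 and counting 25 business days lands on 9 March 2018.
9 March 2018 falls on a Friday, which is a business day, so no adjustment is needed.
The 45-calendar-day extension moves the deadline from 9 March 2018 to 23 April 2018.
23 April 2018 (Monday) is already a business day.
The final due date is 23 April 2018.

23 April 2018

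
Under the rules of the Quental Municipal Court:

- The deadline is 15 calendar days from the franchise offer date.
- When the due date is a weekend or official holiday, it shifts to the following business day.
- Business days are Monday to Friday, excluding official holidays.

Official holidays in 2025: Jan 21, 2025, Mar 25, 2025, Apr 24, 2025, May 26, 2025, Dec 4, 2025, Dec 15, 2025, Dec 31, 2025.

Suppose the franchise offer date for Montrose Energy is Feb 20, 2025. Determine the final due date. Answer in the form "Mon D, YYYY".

Mar 7, 2025

15 calendar days after Feb 20, 2025 is Mar 7, 2025.
Mar 7, 2025 falls on a Friday, which is a business day, so no adjustment is needed.
The final due date is Mar 7, 2025.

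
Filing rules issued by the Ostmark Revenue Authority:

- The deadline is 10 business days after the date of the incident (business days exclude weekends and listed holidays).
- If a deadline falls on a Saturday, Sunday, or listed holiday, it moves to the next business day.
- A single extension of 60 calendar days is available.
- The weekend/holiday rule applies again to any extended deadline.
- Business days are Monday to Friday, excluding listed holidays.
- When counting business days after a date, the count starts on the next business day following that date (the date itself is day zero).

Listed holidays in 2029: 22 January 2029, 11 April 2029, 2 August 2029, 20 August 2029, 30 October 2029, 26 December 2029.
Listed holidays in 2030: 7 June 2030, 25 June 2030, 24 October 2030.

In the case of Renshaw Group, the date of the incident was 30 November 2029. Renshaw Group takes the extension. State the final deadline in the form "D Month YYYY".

Starting the day after 30 November 2029 and counting 10 business days lands on 14 December 2029.
14 December 2029 is a Friday and not a listed holiday, so it stands.
The 60-calendar-day extension moves the deadline from 14 December 2029 to 12 February 2030.
12 February 2030 is a Tuesday and not a listed holiday, so it stands.
The final due date is 12 February 2030.

12 February 2030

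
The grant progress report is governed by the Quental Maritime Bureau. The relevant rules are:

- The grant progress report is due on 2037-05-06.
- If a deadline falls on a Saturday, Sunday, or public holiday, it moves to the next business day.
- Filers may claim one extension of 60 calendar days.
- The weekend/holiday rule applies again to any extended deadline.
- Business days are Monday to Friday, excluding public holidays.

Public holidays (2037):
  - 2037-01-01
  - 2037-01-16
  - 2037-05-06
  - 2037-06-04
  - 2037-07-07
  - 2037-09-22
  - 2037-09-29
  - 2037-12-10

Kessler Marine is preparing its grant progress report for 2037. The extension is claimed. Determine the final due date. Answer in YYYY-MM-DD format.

The stated deadline is 2037-05-06.
2037-05-06 is a listed holiday; the next business day is 2037-05-07 (Thursday).
The 60-calendar-day extension moves the deadline from 2037-05-07 to 2037-07-06.
2037-07-06 falls on a Monday, which is a business day, so no adjustment is needed.
Deadline: 2037-07-06.

2037-07-06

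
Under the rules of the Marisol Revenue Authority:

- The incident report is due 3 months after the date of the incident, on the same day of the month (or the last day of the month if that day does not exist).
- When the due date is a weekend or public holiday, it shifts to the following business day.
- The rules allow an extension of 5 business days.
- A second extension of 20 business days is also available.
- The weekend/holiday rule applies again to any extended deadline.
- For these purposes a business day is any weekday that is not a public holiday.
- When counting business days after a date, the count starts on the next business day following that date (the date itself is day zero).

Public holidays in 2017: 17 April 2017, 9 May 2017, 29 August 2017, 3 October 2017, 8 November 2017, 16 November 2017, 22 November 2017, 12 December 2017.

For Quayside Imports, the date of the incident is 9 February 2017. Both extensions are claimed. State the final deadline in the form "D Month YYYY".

14 June 2017

3 months after 9 February 2017, on the same day of the month, is 9 May 2017.
9 May 2017 is a listed holiday, so it moves to the next business day, 10 May 2017 (Wednesday).
The 5-business-day extension runs from 10 May 2017 to 17 May 2017.
17 May 2017 (Wednesday) is already a business day.
The 20-business-day extension runs from 17 May 2017 to 14 June 2017.
14 June 2017 falls on a Wednesday, which is a business day, so no adjustment is needed.
So the filing is due 14 June 2017.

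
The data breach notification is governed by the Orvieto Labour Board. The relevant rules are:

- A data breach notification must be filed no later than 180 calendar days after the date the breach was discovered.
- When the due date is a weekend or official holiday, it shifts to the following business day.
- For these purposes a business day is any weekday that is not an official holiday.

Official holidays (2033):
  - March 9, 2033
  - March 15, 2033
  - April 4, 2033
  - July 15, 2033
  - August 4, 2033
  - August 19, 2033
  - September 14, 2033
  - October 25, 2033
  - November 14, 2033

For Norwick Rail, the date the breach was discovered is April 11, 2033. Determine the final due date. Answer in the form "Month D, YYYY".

Trigger date April 11, 2033 + 180 calendar days = October 8, 2033.
October 8, 2033 is a Saturday; the next business day is October 10, 2033 (Monday).
So the filing is due October 10, 2033.

October 10, 2033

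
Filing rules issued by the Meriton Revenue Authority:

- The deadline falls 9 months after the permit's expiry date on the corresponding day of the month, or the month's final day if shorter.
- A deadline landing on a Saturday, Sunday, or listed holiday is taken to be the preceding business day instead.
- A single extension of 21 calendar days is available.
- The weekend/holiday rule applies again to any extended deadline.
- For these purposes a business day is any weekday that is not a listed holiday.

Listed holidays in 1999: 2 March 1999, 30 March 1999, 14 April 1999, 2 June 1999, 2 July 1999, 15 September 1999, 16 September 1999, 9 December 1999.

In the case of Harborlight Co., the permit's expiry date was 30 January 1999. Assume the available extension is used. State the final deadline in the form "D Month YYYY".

19 November 1999

Moving 9 months forward from 30 January 1999 on the corresponding day gives 30 October 1999.
Because 30 October 1999 is a Saturday, the deadline becomes 29 October 1999 (Friday).
The 21-calendar-day extension moves the deadline from 29 October 1999 to 19 November 1999.
19 November 1999 falls on a Friday, which is a business day, so no adjustment is needed.
Final deadline: 19 November 1999.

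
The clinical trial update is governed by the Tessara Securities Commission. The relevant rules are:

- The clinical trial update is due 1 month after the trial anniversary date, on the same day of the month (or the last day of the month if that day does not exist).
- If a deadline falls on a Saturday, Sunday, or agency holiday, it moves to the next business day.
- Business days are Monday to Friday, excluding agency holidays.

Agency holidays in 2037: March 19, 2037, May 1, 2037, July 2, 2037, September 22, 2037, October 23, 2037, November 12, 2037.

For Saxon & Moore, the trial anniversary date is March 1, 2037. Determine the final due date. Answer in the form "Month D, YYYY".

1 month after March 1, 2037, on the same day of the month, is April 1, 2037.
April 1, 2037 falls on a Wednesday, which is a business day, so no adjustment is needed.
Final deadline: April 1, 2037.

April 1, 2037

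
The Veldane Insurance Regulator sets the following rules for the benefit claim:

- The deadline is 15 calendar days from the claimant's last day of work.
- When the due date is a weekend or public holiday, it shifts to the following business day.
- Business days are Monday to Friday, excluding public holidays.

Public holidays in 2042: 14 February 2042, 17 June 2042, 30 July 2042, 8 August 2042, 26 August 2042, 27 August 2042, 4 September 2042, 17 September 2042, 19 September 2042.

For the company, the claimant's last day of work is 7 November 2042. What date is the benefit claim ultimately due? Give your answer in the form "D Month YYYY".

24 November 2042

From 7 November 2042, 15 calendar days later is 22 November 2042.
Because 22 November 2042 is a Saturday, the deadline becomes 24 November 2042 (Monday).
Deadline: 24 November 2042.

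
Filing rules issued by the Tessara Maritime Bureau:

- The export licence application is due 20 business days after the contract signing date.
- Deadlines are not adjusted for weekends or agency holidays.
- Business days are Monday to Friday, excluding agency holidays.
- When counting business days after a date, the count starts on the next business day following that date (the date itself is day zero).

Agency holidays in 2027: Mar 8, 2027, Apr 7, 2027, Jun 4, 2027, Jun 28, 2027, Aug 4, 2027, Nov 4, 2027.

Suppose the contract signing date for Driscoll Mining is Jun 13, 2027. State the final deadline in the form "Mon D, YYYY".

Jul 12, 2027

Starting the day after Jun 13, 2027 and counting 20 business days lands on Jul 12, 2027.
Jul 12, 2027 falls on a Monday. The rules make no weekend/holiday allowance, so it remains Jul 12, 2027.
The final due date is Jul 12, 2027.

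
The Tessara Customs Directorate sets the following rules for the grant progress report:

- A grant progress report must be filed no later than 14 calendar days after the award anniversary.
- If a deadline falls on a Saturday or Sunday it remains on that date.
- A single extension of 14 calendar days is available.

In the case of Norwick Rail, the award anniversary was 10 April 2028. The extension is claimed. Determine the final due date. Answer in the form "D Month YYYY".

From 10 April 2028, 14 calendar days later is 24 April 2028.
No adjustment is made for weekends or holidays, so 24 April 2028 stands.
The 14-calendar-day extension moves the deadline from 24 April 2028 to 8 May 2028.
8 May 2028 is a Monday; no weekend or holiday adjustment applies.
Final deadline: 8 May 2028.

8 May 2028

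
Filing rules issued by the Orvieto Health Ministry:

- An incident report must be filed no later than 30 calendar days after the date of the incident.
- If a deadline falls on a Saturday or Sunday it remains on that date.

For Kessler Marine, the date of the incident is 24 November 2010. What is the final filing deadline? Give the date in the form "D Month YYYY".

From 24 November 2010, 30 calendar days later is 24 December 2010.
24 December 2010 is a Friday; no weekend or holiday adjustment applies.
Deadline: 24 December 2010.

24 December 2010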